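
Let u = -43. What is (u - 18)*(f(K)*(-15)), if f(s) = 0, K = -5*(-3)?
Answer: 0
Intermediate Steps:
K = 15
(u - 18)*(f(K)*(-15)) = (-43 - 18)*(0*(-15)) = -61*0 = 0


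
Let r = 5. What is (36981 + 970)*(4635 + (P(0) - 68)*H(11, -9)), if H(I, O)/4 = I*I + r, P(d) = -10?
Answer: -1316026827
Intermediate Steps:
H(I, O) = 20 + 4*I² (H(I, O) = 4*(I*I + 5) = 4*(I² + 5) = 4*(5 + I²) = 20 + 4*I²)
(36981 + 970)*(4635 + (P(0) - 68)*H(11, -9)) = (36981 + 970)*(4635 + (-10 - 68)*(20 + 4*11²)) = 37951*(4635 - 78*(20 + 4*121)) = 37951*(4635 - 78*(20 + 484)) = 37951*(4635 - 78*504) = 37951*(4635 - 39312) = 37951*(-34677) = -1316026827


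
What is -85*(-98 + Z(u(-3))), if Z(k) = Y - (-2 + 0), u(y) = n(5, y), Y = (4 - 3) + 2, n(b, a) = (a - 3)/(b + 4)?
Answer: 7905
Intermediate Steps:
n(b, a) = (-3 + a)/(4 + b)
Y = 3 (Y = 1 + 2 = 3)
u(y) = -⅓ + y/9 (u(y) = (-3 + y)/(4 + 5) = (-3 + y)/9 = -⅓ + y/9)
Z(k) = 5 (Z(k) = 3 - (-2 + 0) = 3 - 1*(-2) = 3 + 2 = 5)
-85*(-98 + Z(u(-3))) = -85*(-98 + 5) = -85*(-93) = 7905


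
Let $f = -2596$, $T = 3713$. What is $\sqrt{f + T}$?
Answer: $\sqrt{1117} \approx 33.422$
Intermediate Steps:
$\sqrt{f + T} = \sqrt{-2596 + 3713} = \sqrt{1117}$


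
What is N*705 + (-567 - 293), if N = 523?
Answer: 367855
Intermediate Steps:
N*705 + (-567 - 293) = 523*705 + (-567 - 293) = 368715 - 860 = 367855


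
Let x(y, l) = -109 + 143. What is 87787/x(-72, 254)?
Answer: 87787/34 ≈ 2582.0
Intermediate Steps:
x(y, l) = 34
87787/x(-72, 254) = 87787/34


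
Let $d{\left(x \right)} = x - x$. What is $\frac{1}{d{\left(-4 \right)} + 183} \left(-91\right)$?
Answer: $- \frac{91}{183} \approx -0.49727$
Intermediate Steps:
$d{\left(x \right)} = 0$
$\frac{1}{d{\left(-4 \right)} + 183} \left(-91\right) = \frac{1}{0 + 183} \left(-91\right) = \frac{1}{183} \left(-91\right) = - \frac{91}{183}$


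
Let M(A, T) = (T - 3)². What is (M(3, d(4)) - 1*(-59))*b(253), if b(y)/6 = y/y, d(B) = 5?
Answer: 378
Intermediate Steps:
M(A, T) = (-3 + T)²
b(y) = 6 (b(y) = 6*(y/y) = 6*1 = 6)
(M(3, d(4)) - 1*(-59))*b(253) = ((-3 + 5)² - 1*(-59))*6 = (2² + 59)*6 = (4 + 59)*6 = 63*6 = 378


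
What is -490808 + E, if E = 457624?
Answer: -33184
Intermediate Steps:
-490808 + E = -490808 + 457624 = -33184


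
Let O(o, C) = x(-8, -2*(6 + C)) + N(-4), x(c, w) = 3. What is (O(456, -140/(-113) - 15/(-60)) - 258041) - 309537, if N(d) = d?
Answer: -567579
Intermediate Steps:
O(o, C) = -1 (O(o, C) = 3 - 4 = -1)
(O(456, -140/(-113) - 15/(-60)) - 258041) - 309537 = (-1 - 258041) - 309537 = -258042 - 309537 = -567579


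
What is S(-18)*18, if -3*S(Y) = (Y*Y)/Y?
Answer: 108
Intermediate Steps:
S(Y) = -Y/3 (S(Y) = -Y*Y/(3*Y) = -Y**2/(3*Y) = -Y/3)
S(-18)*18 = -1/3*(-18)*18 = 6*18 = 108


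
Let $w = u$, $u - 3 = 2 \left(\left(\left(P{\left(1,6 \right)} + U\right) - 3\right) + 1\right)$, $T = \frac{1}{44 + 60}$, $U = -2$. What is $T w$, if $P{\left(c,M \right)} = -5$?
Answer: $- \frac{15}{104} \approx -0.14423$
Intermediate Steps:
$T = \frac{1}{104} \approx 0.0096154$
$u = -15$ ($u = 3 + 2 \left(\left(\left(-5 - 2\right) - 3\right) + 1\right) = 3 + 2 \left(\left(-7 - 3\right) + 1\right) = 3 + 2 \left(-10 + 1\right) = 3 + 2 \left(-9\right) = 3 - 18 = -15$)
$w = -15$
$T w = \frac{1}{104} \left(-15\right) = - \frac{15}{104}$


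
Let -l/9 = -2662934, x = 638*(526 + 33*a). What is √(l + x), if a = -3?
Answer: 4*√1514927 ≈ 4923.3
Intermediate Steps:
x = 272426 (x = 638*(526 + 33*(-3)) = 638*(526 - 99) = 638*427 = 272426)
l = 23966406 (l = -9*(-2662934) = 23966406)
√(l + x) = √(23966406 + 272426) = √24238832 = 4*√1514927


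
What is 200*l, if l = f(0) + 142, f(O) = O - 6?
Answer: 27200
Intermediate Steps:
f(O) = -6 + O
l = 136 (l = (-6 + 0) + 142 = -6 + 142 = 136)
200*l = 200*136 = 27200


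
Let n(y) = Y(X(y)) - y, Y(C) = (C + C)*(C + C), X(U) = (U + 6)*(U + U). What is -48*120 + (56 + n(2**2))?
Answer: 19892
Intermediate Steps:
X(U) = 2*U*(6 + U) (X(U) = (6 + U)*(2*U) = 2*U*(6 + U))
Y(C) = 4*C**2 (Y(C) = (2*C)*(2*C) = 4*C**2)
n(y) = -y + 16*y**2*(6 + y)**2 (n(y) = 4*(2*y*(6 + y))**2 - y = 4*(4*y**2*(6 + y)**2) - y = 16*y**2*(6 + y)**2 - y = -y + 16*y**2*(6 + y)**2)
-48*120 + (56 + n(2**2)) = -48*120 + (56 + 2**2*(-1 + 16*2**2*(6 + 2**2)**2)) = -5760 + (56 + 4*(-1 + 16*4*(6 + 4)**2)) = -5760 + (56 + 4*(-1 + 16*4*10**2)) = -5760 + (56 + 4*(-1 + 16*4*100)) = -5760 + (56 + 4*(-1 + 6400)) = -5760 + (56 + 4*6399) = -5760 + (56 + 25596) = -5760 + 25652 = 19892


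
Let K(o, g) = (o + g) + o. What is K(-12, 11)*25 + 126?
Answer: -199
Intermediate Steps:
K(o, g) = g + 2*o (K(o, g) = (g + o) + o = g + 2*o)
K(-12, 11)*25 + 126 = (11 + 2*(-12))*25 + 126 = (11 - 24)*25 + 126 = -13*25 + 126 = -325 + 126 = -199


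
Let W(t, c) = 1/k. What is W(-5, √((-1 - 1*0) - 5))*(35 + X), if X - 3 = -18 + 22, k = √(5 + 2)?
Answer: 6*√7 ≈ 15.875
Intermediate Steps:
k = √7 ≈ 2.6458
W(t, c) = √7/7 (W(t, c) = 1/(√7) = √7/7)
X = 7 (X = 3 + (-18 + 22) = 3 + 4 = 7)
W(-5, √((-1 - 1*0) - 5))*(35 + X) = (√7/7)*(35 + 7) = (√7/7)*42 = 6*√7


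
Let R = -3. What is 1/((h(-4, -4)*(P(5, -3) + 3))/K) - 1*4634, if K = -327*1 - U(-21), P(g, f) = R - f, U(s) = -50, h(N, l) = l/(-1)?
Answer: -55885/12 ≈ -4657.1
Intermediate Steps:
h(N, l) = -l (h(N, l) = l*(-1) = -l)
P(g, f) = -3 - f
K = -277 (K = -327*1 - 1*(-50) = -327 + 50 = -277)
1/((h(-4, -4)*(P(5, -3) + 3))/K) - 1*4634 = 1/(((-1*(-4))*((-3 - 1*(-3)) + 3))/(-277)) - 1*4634 = 1/((4*((-3 + 3) + 3))*(-1/277)) - 4634 = 1/((4*(0 + 3))*(-1/277)) - 4634 = 1/((4*3)*(-1/277)) - 4634 = 1/(12*(-1/277)) - 4634 = 1/(-12/277) - 4634 = -277/12 - 4634 = -55885/12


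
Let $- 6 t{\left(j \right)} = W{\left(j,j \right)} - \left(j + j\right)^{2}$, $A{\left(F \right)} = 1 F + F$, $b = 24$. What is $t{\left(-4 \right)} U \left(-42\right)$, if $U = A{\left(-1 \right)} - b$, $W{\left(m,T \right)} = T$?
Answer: $12376$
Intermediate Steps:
$A{\left(F \right)} = 2 F$ ($A{\left(F \right)} = F + F = 2 F$)
$U = -26$ ($U = 2 \left(-1\right) - 24 = -2 - 24 = -26$)
$t{\left(j \right)} = - \frac{j}{6} + \frac{2 j^{2}}{3}$ ($t{\left(j \right)} = - \frac{j - \left(j + j\right)^{2}}{6} = - \frac{j - \left(2 j\right)^{2}}{6} = - \frac{j - 4 j^{2}}{6} = - \frac{j}{6} + \frac{2 j^{2}}{3}$)
$t{\left(-4 \right)} U \left(-42\right) = \frac{1}{6} \left(-4\right) \left(-1 + 4 \left(-4\right)\right) \left(-26\right) \left(-42\right) = \frac{1}{6} \left(-4\right) \left(-1 - 16\right) \left(-26\right) \left(-42\right) = \frac{1}{6} \left(-4\right) \left(-17\right) \left(-26\right) \left(-42\right) = \frac{34}{3} \left(-26\right) \left(-42\right) = \left(- \frac{884}{3}\right) \left(-42\right) = 12376$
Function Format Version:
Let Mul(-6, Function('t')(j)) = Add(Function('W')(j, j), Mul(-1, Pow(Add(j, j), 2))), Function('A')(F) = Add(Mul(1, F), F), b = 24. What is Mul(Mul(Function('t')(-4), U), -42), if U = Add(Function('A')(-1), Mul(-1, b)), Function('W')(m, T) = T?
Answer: 12376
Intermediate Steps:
Function('A')(F) = Mul(2, F) (Function('A')(F) = Add(F, F) = Mul(2, F))
U = -26 (U = Add(Mul(2, -1), Mul(-1, 24)) = Add(-2, -24) = -26)
Function('t')(j) = Add(Mul(Rational(-1, 6), j), Mul(Rational(2, 3), Pow(j, 2))) (Function('t')(j) = Mul(Rational(-1, 6), Add(j, Mul(-1, Pow(Add(j, j), 2)))) = Mul(Rational(-1, 6), Add(j, Mul(-1, Pow(Mul(2, j), 2)))) = Mul(Rational(-1, 6), Add(j, Mul(-1, Mul(4, Pow(j, 2))))) = Mul(Rational(-1, 6), Add(j, Mul(-4, Pow(j, 2)))) = Add(Mul(Rational(-1, 6), j), Mul(Rational(2, 3), Pow(j, 2))))
Mul(Mul(Function('t')(-4), U), -42) = Mul(Mul(Mul(Rational(1, 6), -4, Add(-1, Mul(4, -4))), -26), -42) = Mul(Mul(Mul(Rational(1, 6), -4, Add(-1, -16)), -26), -42) = Mul(Mul(Mul(Rational(1, 6), -4, -17), -26), -42) = Mul(Mul(Rational(34, 3), -26), -42) = Mul(Rational(-884, 3), -42) = 12376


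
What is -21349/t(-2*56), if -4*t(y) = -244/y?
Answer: 2391088/61 ≈ 39198.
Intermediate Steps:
t(y) = 61/y (t(y) = -(-1)*61/y = -(-61)/y = 61/y)
-21349/t(-2*56) = -21349/(61/((-2*56))) = -21349/(61/(-112)) = -21349/(61*(-1/112)) = -21349/(-61/112) = -21349*(-112/61) = 2391088/61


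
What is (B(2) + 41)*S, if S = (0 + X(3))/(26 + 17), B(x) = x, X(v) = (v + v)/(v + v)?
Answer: 1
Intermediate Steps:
X(v) = 1 (X(v) = (2*v)/((2*v)) = (2*v)*(1/(2*v)) = 1)
S = 1/43 (S = (0 + 1)/(26 + 17) = 1/43 ≈ 0.023256)
(B(2) + 41)*S = (2 + 41)*(1/43) = 43*(1/43) = 1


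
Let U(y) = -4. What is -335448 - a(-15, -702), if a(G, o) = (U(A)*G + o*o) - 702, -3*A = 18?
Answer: -827610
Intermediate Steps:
A = -6 (A = -⅓*18 = -6)
a(G, o) = -702 + o² - 4*G (a(G, o) = (-4*G + o*o) - 702 = (-4*G + o²) - 702 = (o² - 4*G) - 702 = -702 + o² - 4*G)
-335448 - a(-15, -702) = -335448 - (-702 + (-702)² - 4*(-15)) = -335448 - (-702 + 492804 + 60) = -335448 - 1*492162 = -335448 - 492162 = -827610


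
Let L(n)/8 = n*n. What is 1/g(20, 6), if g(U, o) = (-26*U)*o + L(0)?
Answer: -1/3120 ≈ -0.00032051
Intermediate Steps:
L(n) = 8*n² (L(n) = 8*(n*n) = 8*n²)
g(U, o) = -26*U*o (g(U, o) = (-26*U)*o + 8*0² = -26*U*o + 8*0 = -26*U*o + 0 = -26*U*o)
1/g(20, 6) = 1/(-26*20*6) = 1/(-3120) = -1/3120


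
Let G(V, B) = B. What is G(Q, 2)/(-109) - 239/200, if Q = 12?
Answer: -26451/21800 ≈ -1.2133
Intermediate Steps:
G(Q, 2)/(-109) - 239/200 = 2/(-109) - 239/200 = 2*(-1/109) - 239*1/200 = -2/109 - 239/200 = -26451/21800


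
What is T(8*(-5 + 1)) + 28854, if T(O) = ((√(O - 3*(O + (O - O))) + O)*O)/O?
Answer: 28830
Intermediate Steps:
T(O) = O + √2*√(-O) (T(O) = ((√(O - 3*(O + 0)) + O)*O)/O = ((√(O - 3*O) + O)*O)/O = ((√(-2*O) + O)*O)/O = ((√2*√(-O) + O)*O)/O = ((O + √2*√(-O))*O)/O = (O*(O + √2*√(-O)))/O = O + √2*√(-O))
T(8*(-5 + 1)) + 28854 = (8*(-5 + 1) + √2*√(-8*(-5 + 1))) + 28854 = (8*(-4) + √2*√(-8*(-4))) + 28854 = (-32 + √2*√(-1*(-32))) + 28854 = (-32 + √2*√32) + 28854 = (-32 + √2*(4*√2)) + 28854 = (-32 + 8) + 28854 = -24 + 28854 = 28830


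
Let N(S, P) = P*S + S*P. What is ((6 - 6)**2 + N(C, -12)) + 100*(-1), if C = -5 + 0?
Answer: 20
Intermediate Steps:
C = -5
N(S, P) = 2*P*S (N(S, P) = P*S + P*S = 2*P*S)
((6 - 6)**2 + N(C, -12)) + 100*(-1) = ((6 - 6)**2 + 2*(-12)*(-5)) + 100*(-1) = (0**2 + 120) - 100 = (0 + 120) - 100 = 120 - 100 = 20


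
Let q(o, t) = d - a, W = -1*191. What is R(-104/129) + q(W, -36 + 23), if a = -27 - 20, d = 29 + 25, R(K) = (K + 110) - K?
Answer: 211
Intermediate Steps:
R(K) = 110 (R(K) = (110 + K) - K = 110)
d = 54
a = -47
W = -191
q(o, t) = 101 (q(o, t) = 54 - 1*(-47) = 54 + 47 = 101)
R(-104/129) + q(W, -36 + 23) = 110 + 101 = 211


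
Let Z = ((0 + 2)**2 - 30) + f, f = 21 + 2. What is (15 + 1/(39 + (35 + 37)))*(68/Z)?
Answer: -113288/333 ≈ -340.20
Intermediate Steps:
f = 23
Z = -3 (Z = ((0 + 2)**2 - 30) + 23 = (2**2 - 30) + 23 = (4 - 30) + 23 = -26 + 23 = -3)
(15 + 1/(39 + (35 + 37)))*(68/Z) = (15 + 1/(39 + (35 + 37)))*(68/(-3)) = (15 + 1/(39 + 72))*(68*(-1/3)) = (15 + 1/111)*(-68/3) = (1666/111)*(-68/3) = -113288/333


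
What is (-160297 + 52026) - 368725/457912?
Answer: -7082708411/65416 ≈ -1.0827e+5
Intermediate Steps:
(-160297 + 52026) - 368725/457912 = -108271 - 368725/457912 = -108271 - 1*52675/65416 = -108271 - 52675/65416 = -7082708411/65416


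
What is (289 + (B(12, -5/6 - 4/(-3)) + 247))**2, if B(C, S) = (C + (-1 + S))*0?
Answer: 287296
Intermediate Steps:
B(C, S) = 0 (B(C, S) = (-1 + C + S)*0 = 0)
(289 + (B(12, -5/6 - 4/(-3)) + 247))**2 = (289 + (0 + 247))**2 = (289 + 247)**2 = 536**2 = 287296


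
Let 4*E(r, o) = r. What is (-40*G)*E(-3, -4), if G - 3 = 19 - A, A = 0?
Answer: 660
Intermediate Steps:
E(r, o) = r/4
G = 22 (G = 3 + (19 - 1*0) = 3 + (19 + 0) = 3 + 19 = 22)
(-40*G)*E(-3, -4) = (-40*22)*((¼)*(-3)) = -880*(-¾) = 660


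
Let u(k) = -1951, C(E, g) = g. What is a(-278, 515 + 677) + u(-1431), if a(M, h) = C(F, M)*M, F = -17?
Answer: 75333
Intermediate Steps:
a(M, h) = M² (a(M, h) = M*M = M²)
a(-278, 515 + 677) + u(-1431) = (-278)² - 1951 = 77284 - 1951 = 75333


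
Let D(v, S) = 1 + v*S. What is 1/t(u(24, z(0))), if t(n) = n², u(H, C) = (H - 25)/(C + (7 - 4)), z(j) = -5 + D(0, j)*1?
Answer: 1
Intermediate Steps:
D(v, S) = 1 + S*v
z(j) = -4 (z(j) = -5 + (1 + j*0)*1 = -5 + (1 + 0)*1 = -5 + 1*1 = -5 + 1 = -4)
u(H, C) = (-25 + H)/(3 + C) (u(H, C) = (-25 + H)/(C + 3) = (-25 + H)/(3 + C))
1/t(u(24, z(0))) = 1/(((-25 + 24)/(3 - 4))²) = 1/((-1/(-1))²) = 1/((-1*(-1))²) = 1/(1²) = 1/1 = 1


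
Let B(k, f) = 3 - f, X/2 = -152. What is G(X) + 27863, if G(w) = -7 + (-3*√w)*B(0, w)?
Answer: 27856 - 3684*I*√19 ≈ 27856.0 - 16058.0*I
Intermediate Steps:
X = -304 (X = 2*(-152) = -304)
G(w) = -7 - 3*√w*(3 - w) (G(w) = -7 + (-3*√w)*(3 - w) = -7 - 3*√w*(3 - w))
G(X) + 27863 = (-7 + 3*√(-304)*(-3 - 304)) + 27863 = (-7 + 3*(4*I*√19)*(-307)) + 27863 = (-7 - 3684*I*√19) + 27863 = 27856 - 3684*I*√19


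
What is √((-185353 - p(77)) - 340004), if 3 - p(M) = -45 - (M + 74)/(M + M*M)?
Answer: I*√18952428981486/6006 ≈ 724.85*I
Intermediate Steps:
p(M) = 48 + (74 + M)/(M + M²) (p(M) = 3 - (-45 - (M + 74)/(M + M*M)) = 3 - (-45 - (74 + M)/(M + M²)) = 3 + (45 + (74 + M)/(M + M²)) = 48 + (74 + M)/(M + M²))
√((-185353 - p(77)) - 340004) = √((-185353 - (74 + 48*77² + 49*77)/(77*(1 + 77))) - 340004) = √((-185353 - (74 + 48*5929 + 3773)/(77*78)) - 340004) = √((-185353 - (74 + 284592 + 3773)/(77*78)) - 340004) = √((-185353 - 288439/(77*78)) - 340004) = √((-185353 - 1*288439/6006) - 340004) = √((-185353 - 288439/6006) - 340004) = √(-1113518557/6006 - 340004) = √(-3155582581/6006) = I*√18952428981486/6006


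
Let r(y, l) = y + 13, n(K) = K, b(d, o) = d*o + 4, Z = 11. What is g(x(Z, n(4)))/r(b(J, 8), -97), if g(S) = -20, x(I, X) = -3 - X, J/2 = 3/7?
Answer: -140/167 ≈ -0.83832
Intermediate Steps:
J = 6/7 (J = 2*(3/7) = 6/7 ≈ 0.85714)
b(d, o) = 4 + d*o
r(y, l) = 13 + y
g(x(Z, n(4)))/r(b(J, 8), -97) = -20/(13 + (4 + (6/7)*8)) = -20/(13 + (4 + 48/7)) = -20/(13 + 76/7) = -20/167/7 = -20*7/167 = -140/167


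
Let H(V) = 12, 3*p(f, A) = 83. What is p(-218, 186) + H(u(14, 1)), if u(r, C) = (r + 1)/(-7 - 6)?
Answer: 119/3 ≈ 39.667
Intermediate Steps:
p(f, A) = 83/3 (p(f, A) = (1/3)*83 = 83/3)
u(r, C) = -1/13 - r/13 (u(r, C) = (1 + r)/(-13) = (1 + r)*(-1/13) = -1/13 - r/13)
p(-218, 186) + H(u(14, 1)) = 83/3 + 12 = 119/3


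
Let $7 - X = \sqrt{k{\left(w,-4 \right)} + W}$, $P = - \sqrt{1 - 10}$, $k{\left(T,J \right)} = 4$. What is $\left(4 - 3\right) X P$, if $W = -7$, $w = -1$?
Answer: $3 i \left(-7 + i \sqrt{3}\right) \approx -5.1962 - 21.0 i$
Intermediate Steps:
$P = - 3 i$ ($P = - \sqrt{-9} = - 3 i \approx - 3.0 i$)
$X = 7 - i \sqrt{3}$ ($X = 7 - \sqrt{4 - 7} = 7 - \sqrt{-3} = 7 - i \sqrt{3} \approx 7.0 - 1.732 i$)
$\left(4 - 3\right) X P = \left(4 - 3\right) \left(7 - i \sqrt{3}\right) \left(- 3 i\right) = 1 \left(7 - i \sqrt{3}\right) \left(- 3 i\right) = \left(7 - i \sqrt{3}\right) \left(- 3 i\right) = - 3 i \left(7 - i \sqrt{3}\right)$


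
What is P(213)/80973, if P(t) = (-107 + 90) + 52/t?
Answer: -3569/17247249 ≈ -0.00020693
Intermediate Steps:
P(t) = -17 + 52/t
P(213)/80973 = (-17 + 52/213)/80973 = (-17 + 52*(1/213))*(1/80973) = (-17 + 52/213)*(1/80973) = -3569/213*1/80973 = -3569/17247249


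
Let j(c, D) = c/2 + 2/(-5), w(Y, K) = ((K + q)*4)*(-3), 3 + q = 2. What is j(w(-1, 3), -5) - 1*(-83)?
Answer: 353/5 ≈ 70.600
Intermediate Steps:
q = -1 (q = -3 + 2 = -1)
w(Y, K) = 12 - 12*K (w(Y, K) = ((K - 1)*4)*(-3) = ((-1 + K)*4)*(-3) = (-4 + 4*K)*(-3) = 12 - 12*K)
j(c, D) = -2/5 + c/2 (j(c, D) = c*(1/2) + 2*(-1/5) = c/2 - 2/5 = -2/5 + c/2)
j(w(-1, 3), -5) - 1*(-83) = (-2/5 + (12 - 12*3)/2) - 1*(-83) = (-2/5 + (12 - 36)/2) + 83 = (-2/5 + (1/2)*(-24)) + 83 = (-2/5 - 12) + 83 = -62/5 + 83 = 353/5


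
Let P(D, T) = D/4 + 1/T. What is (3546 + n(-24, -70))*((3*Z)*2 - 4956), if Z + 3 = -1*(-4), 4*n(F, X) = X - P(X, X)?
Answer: -244828485/14 ≈ -1.7488e+7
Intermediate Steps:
P(D, T) = 1/T + D/4 (P(D, T) = D*(¼) + 1/T = D/4 + 1/T = 1/T + D/4)
n(F, X) = -1/(4*X) + 3*X/16 (n(F, X) = (X - (1/X + X/4))/4 = (X + (-1/X - X/4))/4 = (-1/X + 3*X/4)/4 = -1/(4*X) + 3*X/16)
Z = 1 (Z = -3 - 1*(-4) = -3 + 4 = 1)
(3546 + n(-24, -70))*((3*Z)*2 - 4956) = (3546 + (1/16)*(-4 + 3*(-70)²)/(-70))*((3*1)*2 - 4956) = (3546 + (1/16)*(-1/70)*(-4 + 3*4900))*(3*2 - 4956) = (3546 + (1/16)*(-1/70)*(-4 + 14700))*(6 - 4956) = (3546 + (1/16)*(-1/70)*14696)*(-4950) = (3546 - 1837/140)*(-4950) = (494603/140)*(-4950) = -244828485/14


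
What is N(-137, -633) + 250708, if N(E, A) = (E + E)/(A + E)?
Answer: 96522717/385 ≈ 2.5071e+5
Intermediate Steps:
N(E, A) = 2*E/(A + E) (N(E, A) = (2*E)/(A + E) = 2*E/(A + E))
N(-137, -633) + 250708 = 2*(-137)/(-633 - 137) + 250708 = 2*(-137)/(-770) + 250708 = 2*(-137)*(-1/770) + 250708 = 137/385 + 250708 = 96522717/385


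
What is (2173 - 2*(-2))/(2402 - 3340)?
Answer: -311/134 ≈ -2.3209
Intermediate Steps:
(2173 - 2*(-2))/(2402 - 3340) = (2173 + 4)/(-938) = 2177*(-1/938) = -311/134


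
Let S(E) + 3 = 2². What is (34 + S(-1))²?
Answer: 1225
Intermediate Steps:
S(E) = 1 (S(E) = -3 + 2² = -3 + 4 = 1)
(34 + S(-1))² = (34 + 1)² = 35² = 1225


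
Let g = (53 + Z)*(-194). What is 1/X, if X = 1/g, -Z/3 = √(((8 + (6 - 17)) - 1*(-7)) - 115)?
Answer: -10282 + 582*I*√111 ≈ -10282.0 + 6131.8*I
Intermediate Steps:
Z = -3*I*√111 (Z = -3*√(((8 + (6 - 17)) - 1*(-7)) - 115) = -3*√(((8 - 11) + 7) - 115) = -3*√((-3 + 7) - 115) = -3*√(4 - 115) = -3*I*√111 ≈ -31.607*I)
g = -10282 + 582*I*√111 (g = (53 - 3*I*√111)*(-194) = -10282 + 582*I*√111 ≈ -10282.0 + 6131.8*I)
X = 1/(-10282 + 582*I*√111) ≈ -7.1743e-5 - 4.2784e-5*I
1/X = 1/(-53/738752 - 3*I*√111/738752)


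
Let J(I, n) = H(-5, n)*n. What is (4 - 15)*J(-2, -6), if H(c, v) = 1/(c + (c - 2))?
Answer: -11/2 ≈ -5.5000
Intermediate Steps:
H(c, v) = 1/(-2 + 2*c) (H(c, v) = 1/(c + (-2 + c)) = 1/(-2 + 2*c))
J(I, n) = -n/12 (J(I, n) = (1/(2*(-1 - 5)))*n = ((½)/(-6))*n = ((½)*(-⅙))*n = -n/12)
(4 - 15)*J(-2, -6) = (4 - 15)*(-1/12*(-6)) = -11*½ = -11/2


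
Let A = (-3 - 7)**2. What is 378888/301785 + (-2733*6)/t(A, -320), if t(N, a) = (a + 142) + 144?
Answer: 826925437/1710115 ≈ 483.55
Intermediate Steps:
A = 100 (A = (-10)**2 = 100)
t(N, a) = 286 + a (t(N, a) = (142 + a) + 144 = 286 + a)
378888/301785 + (-2733*6)/t(A, -320) = 378888/301785 + (-2733*6)/(286 - 320) = 378888*(1/301785) - 16398/(-34) = 126296/100595 - 16398*(-1/34) = 126296/100595 + 8199/17 = 826925437/1710115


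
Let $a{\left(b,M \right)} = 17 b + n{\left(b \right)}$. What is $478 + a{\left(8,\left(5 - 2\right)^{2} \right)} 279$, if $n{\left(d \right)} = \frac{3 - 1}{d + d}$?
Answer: $\frac{307655}{8} \approx 38457.0$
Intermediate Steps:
$n{\left(d \right)} = \frac{1}{d}$ ($n{\left(d \right)} = \frac{2}{2 d} = 2 \frac{1}{2 d} = \frac{1}{d}$)
$a{\left(b,M \right)} = \frac{1}{b} + 17 b$ ($a{\left(b,M \right)} = 17 b + \frac{1}{b} = \frac{1}{b} + 17 b$)
$478 + a{\left(8,\left(5 - 2\right)^{2} \right)} 279 = 478 + \left(\frac{1}{8} + 17 \cdot 8\right) 279 = 478 + \left(\frac{1}{8} + 136\right) 279 = 478 + \frac{1089}{8} \cdot 279 = 478 + \frac{303831}{8} = \frac{307655}{8}$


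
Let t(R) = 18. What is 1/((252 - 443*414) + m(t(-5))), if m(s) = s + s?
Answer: -1/183114 ≈ -5.4611e-6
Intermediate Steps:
m(s) = 2*s
1/((252 - 443*414) + m(t(-5))) = 1/((252 - 443*414) + 2*18) = 1/((252 - 183402) + 36) = 1/(-183150 + 36) = 1/(-183114) = -1/183114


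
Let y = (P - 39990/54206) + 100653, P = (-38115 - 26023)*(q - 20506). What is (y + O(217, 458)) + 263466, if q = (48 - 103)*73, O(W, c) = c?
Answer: 42635525329930/27103 ≈ 1.5731e+9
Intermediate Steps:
q = -4015 (q = -55*73 = -4015)
P = 1572727898 (P = (-38115 - 26023)*(-4015 - 20506) = -64138*(-24521) = 1572727898)
y = 42628372197758/27103 (y = (1572727898 - 39990/54206) + 100653 = (1572727898 - 39990*1/54206) + 100653 = (1572727898 - 19995/27103) + 100653 = 42625644199499/27103 + 100653 = 42628372197758/27103 ≈ 1.5728e+9)
(y + O(217, 458)) + 263466 = (42628372197758/27103 + 458) + 263466 = 42628384610932/27103 + 263466 = 42635525329930/27103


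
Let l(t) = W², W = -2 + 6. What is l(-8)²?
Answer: 256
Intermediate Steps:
W = 4
l(t) = 16 (l(t) = 4² = 16)
l(-8)² = 16² = 256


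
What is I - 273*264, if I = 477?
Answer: -71595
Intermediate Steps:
I - 273*264 = 477 - 273*264 = 477 - 72072 = -71595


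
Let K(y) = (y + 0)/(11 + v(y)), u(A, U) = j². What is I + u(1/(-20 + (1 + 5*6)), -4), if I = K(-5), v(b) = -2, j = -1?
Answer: 4/9 ≈ 0.44444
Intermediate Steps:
u(A, U) = 1 (u(A, U) = (-1)² = 1)
K(y) = y/9 (K(y) = (y + 0)/(11 - 2) = y/9)
I = -5/9 (I = (⅑)*(-5) = -5/9 ≈ -0.55556)
I + u(1/(-20 + (1 + 5*6)), -4) = -5/9 + 1 = 4/9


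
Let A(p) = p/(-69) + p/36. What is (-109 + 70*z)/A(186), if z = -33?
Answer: -333822/341 ≈ -978.95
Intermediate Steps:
A(p) = 11*p/828 (A(p) = p*(-1/69) + p*(1/36) = -p/69 + p/36 = 11*p/828)
(-109 + 70*z)/A(186) = (-109 + 70*(-33))/(((11/828)*186)) = (-109 - 2310)/(341/138) = -2419*138/341 = -333822/341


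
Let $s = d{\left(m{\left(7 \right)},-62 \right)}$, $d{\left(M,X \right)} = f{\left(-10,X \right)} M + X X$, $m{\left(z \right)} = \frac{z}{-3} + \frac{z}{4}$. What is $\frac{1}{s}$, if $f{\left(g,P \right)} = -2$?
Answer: $\frac{6}{23071} \approx 0.00026007$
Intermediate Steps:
$m{\left(z \right)} = - \frac{z}{12}$ ($m{\left(z \right)} = z \left(- \frac{1}{3}\right) + z \frac{1}{4} = - \frac{z}{3} + \frac{z}{4} = - \frac{z}{12}$)
$d{\left(M,X \right)} = X^{2} - 2 M$ ($d{\left(M,X \right)} = - 2 M + X X = - 2 M + X^{2} = X^{2} - 2 M$)
$s = \frac{23071}{6}$ ($s = \left(-62\right)^{2} - 2 \left(\left(- \frac{1}{12}\right) 7\right) = 3844 - - \frac{7}{6} = 3844 + \frac{7}{6} = \frac{23071}{6} \approx 3845.2$)
$\frac{1}{s} = \frac{1}{\frac{23071}{6}} = \frac{6}{23071}$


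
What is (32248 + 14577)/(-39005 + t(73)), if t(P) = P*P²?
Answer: 46825/350012 ≈ 0.13378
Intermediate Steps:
t(P) = P³
(32248 + 14577)/(-39005 + t(73)) = (32248 + 14577)/(-39005 + 73³) = 46825/(-39005 + 389017) = 46825/350012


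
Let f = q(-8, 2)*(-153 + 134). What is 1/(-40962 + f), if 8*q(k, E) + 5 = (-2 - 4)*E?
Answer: -8/327373 ≈ -2.4437e-5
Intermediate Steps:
q(k, E) = -5/8 - 3*E/4 (q(k, E) = -5/8 + ((-2 - 4)*E)/8 = -5/8 + (-6*E)/8 = -5/8 - 3*E/4)
f = 323/8 (f = (-5/8 - ¾*2)*(-153 + 134) = (-5/8 - 3/2)*(-19) = -17/8*(-19) = 323/8 ≈ 40.375)
1/(-40962 + f) = 1/(-40962 + 323/8) = 1/(-327373/8) = -8/327373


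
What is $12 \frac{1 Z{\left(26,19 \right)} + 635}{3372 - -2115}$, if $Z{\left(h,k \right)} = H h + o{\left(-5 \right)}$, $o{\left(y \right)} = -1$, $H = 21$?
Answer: $\frac{80}{31} \approx 2.5806$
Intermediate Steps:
$Z{\left(h,k \right)} = -1 + 21 h$ ($Z{\left(h,k \right)} = 21 h - 1 = -1 + 21 h$)
$12 \frac{1 Z{\left(26,19 \right)} + 635}{3372 - -2115} = 12 \frac{1 \left(-1 + 21 \cdot 26\right) + 635}{3372 - -2115} = 12 \frac{1 \left(-1 + 546\right) + 635}{3372 + 2115} = 12 \frac{1 \cdot 545 + 635}{5487} = 12 \left(545 + 635\right) \frac{1}{5487} = 12 \cdot 1180 \cdot \frac{1}{5487} = 12 \cdot \frac{20}{93} = \frac{80}{31}$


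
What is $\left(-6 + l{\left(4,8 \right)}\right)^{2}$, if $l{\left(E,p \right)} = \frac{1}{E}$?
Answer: $\frac{529}{16} \approx 33.063$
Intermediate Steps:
$\left(-6 + l{\left(4,8 \right)}\right)^{2} = \left(-6 + \frac{1}{4}\right)^{2} = \left(- \frac{23}{4}\right)^{2} = \frac{529}{16}$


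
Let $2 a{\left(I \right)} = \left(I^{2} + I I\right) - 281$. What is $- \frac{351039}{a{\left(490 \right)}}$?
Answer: $- \frac{234026}{159973} \approx -1.4629$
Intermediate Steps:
$a{\left(I \right)} = - \frac{281}{2} + I^{2}$ ($a{\left(I \right)} = \frac{\left(I^{2} + I I\right) - 281}{2} = \frac{\left(I^{2} + I^{2}\right) - 281}{2} = \frac{2 I^{2} - 281}{2} = \frac{-281 + 2 I^{2}}{2} = - \frac{281}{2} + I^{2}$)
$- \frac{351039}{a{\left(490 \right)}} = - \frac{351039}{- \frac{281}{2} + 490^{2}} = - \frac{351039}{- \frac{281}{2} + 240100} = - \frac{351039}{\frac{479919}{2}} = \left(-351039\right) \frac{2}{479919} = - \frac{234026}{159973}$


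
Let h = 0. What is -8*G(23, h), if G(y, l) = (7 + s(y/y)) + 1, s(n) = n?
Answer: -72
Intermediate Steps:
G(y, l) = 9 (G(y, l) = (7 + y/y) + 1 = (7 + 1) + 1 = 8 + 1 = 9)
-8*G(23, h) = -8*9 = -72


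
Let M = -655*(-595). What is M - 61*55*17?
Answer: 332690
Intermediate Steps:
M = 389725
M - 61*55*17 = 389725 - 61*55*17 = 389725 - 3355*17 = 389725 - 57035 = 332690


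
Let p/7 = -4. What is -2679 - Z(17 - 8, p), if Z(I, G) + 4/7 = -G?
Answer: -18945/7 ≈ -2706.4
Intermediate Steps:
p = -28 (p = 7*(-4) = -28)
Z(I, G) = -4/7 - G
-2679 - Z(17 - 8, p) = -2679 - (-4/7 - 1*(-28)) = -2679 - (-4/7 + 28) = -2679 - 1*192/7 = -2679 - 192/7 = -18945/7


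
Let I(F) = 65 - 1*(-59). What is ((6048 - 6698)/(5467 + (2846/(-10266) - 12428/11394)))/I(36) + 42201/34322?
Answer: 69643753129062423/56685358697853556 ≈ 1.2286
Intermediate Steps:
I(F) = 124 (I(F) = 65 + 59 = 124)
((6048 - 6698)/(5467 + (2846/(-10266) - 12428/11394)))/I(36) + 42201/34322 = ((6048 - 6698)/(5467 + (2846/(-10266) - 12428/11394)))/124 + 42201/34322 = -650/(5467 + (2846*(-1/10266) - 12428*1/11394))*(1/124) + 42201*(1/34322) = -650/(5467 + (-1423/5133 - 6214/5697))*(1/124) + 42201/34322 = -650/(5467 - 13334431/9747567)*(1/124) + 42201/34322 = -650/53276614358/9747567*(1/124) + 42201/34322 = -650*9747567/53276614358*(1/124) + 42201/34322 = -3167959275/26638307179*1/124 + 42201/34322 = -3167959275/3303150090196 + 42201/34322 = 69643753129062423/56685358697853556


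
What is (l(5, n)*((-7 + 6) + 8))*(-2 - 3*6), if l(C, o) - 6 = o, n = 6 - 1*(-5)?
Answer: -2380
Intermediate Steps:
n = 11 (n = 6 + 5 = 11)
l(C, o) = 6 + o
(l(5, n)*((-7 + 6) + 8))*(-2 - 3*6) = ((6 + 11)*((-7 + 6) + 8))*(-2 - 3*6) = (17*(-1 + 8))*(-2 - 18) = (17*7)*(-20) = 119*(-20) = -2380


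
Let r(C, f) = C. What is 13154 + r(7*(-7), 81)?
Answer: 13105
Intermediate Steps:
13154 + r(7*(-7), 81) = 13154 + 7*(-7) = 13154 - 49 = 13105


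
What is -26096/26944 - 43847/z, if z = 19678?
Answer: -52966583/16568876 ≈ -3.1968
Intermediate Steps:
-26096/26944 - 43847/z = -26096/26944 - 43847/19678 = -26096*1/26944 - 43847*1/19678 = -1631/1684 - 43847/19678 = -52966583/16568876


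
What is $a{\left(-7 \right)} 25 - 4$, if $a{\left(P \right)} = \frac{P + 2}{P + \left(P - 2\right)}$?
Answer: $\frac{61}{16} \approx 3.8125$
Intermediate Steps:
$a{\left(P \right)} = \frac{2 + P}{-2 + 2 P}$ ($a{\left(P \right)} = \frac{2 + P}{P + \left(P - 2\right)} = \frac{2 + P}{P + \left(-2 + P\right)} = \frac{2 + P}{-2 + 2 P}$)
$a{\left(-7 \right)} 25 - 4 = \frac{2 - 7}{2 \left(-1 - 7\right)} 25 - 4 = \frac{1}{2} \frac{1}{-8} \left(-5\right) 25 - 4 = \frac{1}{2} \left(- \frac{1}{8}\right) \left(-5\right) 25 - 4 = \frac{5}{16} \cdot 25 - 4 = \frac{125}{16} - 4 = \frac{61}{16}$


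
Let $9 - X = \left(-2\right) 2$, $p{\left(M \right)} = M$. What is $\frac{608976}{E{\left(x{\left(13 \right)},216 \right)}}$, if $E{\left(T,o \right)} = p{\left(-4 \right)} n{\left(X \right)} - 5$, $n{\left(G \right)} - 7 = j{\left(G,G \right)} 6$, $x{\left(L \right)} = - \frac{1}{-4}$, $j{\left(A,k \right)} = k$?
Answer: $- \frac{202992}{115} \approx -1765.1$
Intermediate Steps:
$x{\left(L \right)} = \frac{1}{4}$ ($x{\left(L \right)} = \left(-1\right) \left(- \frac{1}{4}\right) = \frac{1}{4}$)
$X = 13$ ($X = 9 - \left(-2\right) 2 = 9 - -4 = 9 + 4 = 13$)
$n{\left(G \right)} = 7 + 6 G$ ($n{\left(G \right)} = 7 + G 6 = 7 + 6 G$)
$E{\left(T,o \right)} = -345$ ($E{\left(T,o \right)} = - 4 \left(7 + 6 \cdot 13\right) - 5 = - 4 \left(7 + 78\right) - 5 = \left(-4\right) 85 - 5 = -340 - 5 = -345$)
$\frac{608976}{E{\left(x{\left(13 \right)},216 \right)}} = \frac{608976}{-345} = 608976 \left(- \frac{1}{345}\right) = - \frac{202992}{115}$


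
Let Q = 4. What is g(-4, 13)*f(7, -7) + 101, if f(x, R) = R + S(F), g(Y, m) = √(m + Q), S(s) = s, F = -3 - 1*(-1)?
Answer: 101 - 9*√17 ≈ 63.892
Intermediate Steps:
F = -2 (F = -3 + 1 = -2)
g(Y, m) = √(4 + m) (g(Y, m) = √(m + 4) = √(4 + m))
f(x, R) = -2 + R (f(x, R) = R - 2 = -2 + R)
g(-4, 13)*f(7, -7) + 101 = √(4 + 13)*(-2 - 7) + 101 = √17*(-9) + 101 = -9*√17 + 101 = 101 - 9*√17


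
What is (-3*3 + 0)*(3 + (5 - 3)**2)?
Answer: -63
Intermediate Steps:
(-3*3 + 0)*(3 + (5 - 3)**2) = (-9 + 0)*(3 + 2**2) = -9*(3 + 4) = -9*7 = -63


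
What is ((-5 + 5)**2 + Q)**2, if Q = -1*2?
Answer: 4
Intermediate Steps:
Q = -2
((-5 + 5)**2 + Q)**2 = ((-5 + 5)**2 - 2)**2 = (0**2 - 2)**2 = (0 - 2)**2 = (-2)**2 = 4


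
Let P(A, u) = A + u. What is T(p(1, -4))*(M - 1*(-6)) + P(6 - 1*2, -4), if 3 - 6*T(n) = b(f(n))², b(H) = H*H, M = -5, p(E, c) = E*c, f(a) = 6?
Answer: -431/2 ≈ -215.50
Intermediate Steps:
b(H) = H²
T(n) = -431/2 (T(n) = ½ - (6²)²/6 = ½ - ⅙*36² = ½ - ⅙*1296 = ½ - 216 = -431/2)
T(p(1, -4))*(M - 1*(-6)) + P(6 - 1*2, -4) = -431*(-5 - 1*(-6))/2 + ((6 - 1*2) - 4) = -431*(-5 + 6)/2 + ((6 - 2) - 4) = -431/2*1 + (4 - 4) = -431/2 + 0 = -431/2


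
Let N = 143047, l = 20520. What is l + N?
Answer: 163567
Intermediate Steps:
l + N = 20520 + 143047 = 163567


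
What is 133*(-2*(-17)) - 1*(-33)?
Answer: 4555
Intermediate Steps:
133*(-2*(-17)) - 1*(-33) = 133*34 + 33 = 4522 + 33 = 4555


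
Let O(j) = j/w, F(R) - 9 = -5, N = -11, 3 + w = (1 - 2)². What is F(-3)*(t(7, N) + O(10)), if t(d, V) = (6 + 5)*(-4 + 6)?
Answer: 68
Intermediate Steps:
w = -2 (w = -3 + (1 - 2)² = -3 + (-1)² = -3 + 1 = -2)
F(R) = 4 (F(R) = 9 - 5 = 4)
t(d, V) = 22 (t(d, V) = 11*2 = 22)
O(j) = -j/2 (O(j) = j/(-2) = j*(-½) = -j/2)
F(-3)*(t(7, N) + O(10)) = 4*(22 - ½*10) = 4*(22 - 5) = 4*17 = 68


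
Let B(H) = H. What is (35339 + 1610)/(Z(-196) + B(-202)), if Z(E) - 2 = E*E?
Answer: 36949/38216 ≈ 0.96685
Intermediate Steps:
Z(E) = 2 + E**2 (Z(E) = 2 + E*E = 2 + E**2)
(35339 + 1610)/(Z(-196) + B(-202)) = (35339 + 1610)/((2 + (-196)**2) - 202) = 36949/((2 + 38416) - 202) = 36949/(38418 - 202) = 36949/38216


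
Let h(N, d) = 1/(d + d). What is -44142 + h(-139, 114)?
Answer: -10064375/228 ≈ -44142.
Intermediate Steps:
h(N, d) = 1/(2*d)
-44142 + h(-139, 114) = -44142 + (1/2)/114 = -44142 + (1/2)*(1/114) = -44142 + 1/228 = -10064375/228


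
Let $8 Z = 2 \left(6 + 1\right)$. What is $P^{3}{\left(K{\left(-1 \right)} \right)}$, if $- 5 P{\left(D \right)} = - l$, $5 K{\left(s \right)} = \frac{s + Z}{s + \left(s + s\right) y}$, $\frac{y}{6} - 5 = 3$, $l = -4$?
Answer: $- \frac{64}{125} \approx -0.512$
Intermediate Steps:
$y = 48$ ($y = 30 + 6 \cdot 3 = 30 + 18 = 48$)
$Z = \frac{7}{4}$ ($Z = \frac{2 \left(6 + 1\right)}{8} = \frac{2 \cdot 7}{8} = \frac{1}{8} \cdot 14 = \frac{7}{4} \approx 1.75$)
$K{\left(s \right)} = \frac{\frac{7}{4} + s}{485 s}$ ($K{\left(s \right)} = \frac{\left(s + \frac{7}{4}\right) \frac{1}{s + \left(s + s\right) 48}}{5} = \frac{\left(\frac{7}{4} + s\right) \frac{1}{s + 2 s 48}}{5} = \frac{\left(\frac{7}{4} + s\right) \frac{1}{s + 96 s}}{5} = \frac{\left(\frac{7}{4} + s\right) \frac{1}{97 s}}{5} = \frac{\frac{1}{97} \frac{1}{s} \left(\frac{7}{4} + s\right)}{5} = \frac{\frac{7}{4} + s}{485 s}$)
$P{\left(D \right)} = - \frac{4}{5}$ ($P{\left(D \right)} = - \frac{\left(-1\right) \left(-4\right)}{5} = \left(- \frac{1}{5}\right) 4 = - \frac{4}{5}$)
$P^{3}{\left(K{\left(-1 \right)} \right)} = \left(- \frac{4}{5}\right)^{3} = - \frac{64}{125}$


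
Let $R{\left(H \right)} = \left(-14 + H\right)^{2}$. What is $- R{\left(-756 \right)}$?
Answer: $-592900$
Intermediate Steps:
$- R{\left(-756 \right)} = - \left(-14 - 756\right)^{2} = - \left(-770\right)^{2} = \left(-1\right) 592900 = -592900$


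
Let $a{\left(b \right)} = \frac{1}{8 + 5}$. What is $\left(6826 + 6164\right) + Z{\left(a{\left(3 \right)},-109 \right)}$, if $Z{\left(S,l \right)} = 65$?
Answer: $13055$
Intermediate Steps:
$a{\left(b \right)} = \frac{1}{13}$
$\left(6826 + 6164\right) + Z{\left(a{\left(3 \right)},-109 \right)} = \left(6826 + 6164\right) + 65 = 12990 + 65 = 13055$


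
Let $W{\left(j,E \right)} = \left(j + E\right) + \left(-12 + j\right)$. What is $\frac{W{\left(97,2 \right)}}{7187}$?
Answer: $\frac{184}{7187} \approx 0.025602$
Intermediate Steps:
$W{\left(j,E \right)} = -12 + E + 2 j$ ($W{\left(j,E \right)} = \left(E + j\right) + \left(-12 + j\right) = -12 + E + 2 j$)
$\frac{W{\left(97,2 \right)}}{7187} = \frac{-12 + 2 + 2 \cdot 97}{7187} = \left(-12 + 2 + 194\right) \frac{1}{7187} = 184 \cdot \frac{1}{7187} = \frac{184}{7187}$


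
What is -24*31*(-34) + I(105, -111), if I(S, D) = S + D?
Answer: 25290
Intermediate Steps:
I(S, D) = D + S
-24*31*(-34) + I(105, -111) = -24*31*(-34) + (-111 + 105) = -744*(-34) - 6 = 25296 - 6 = 25290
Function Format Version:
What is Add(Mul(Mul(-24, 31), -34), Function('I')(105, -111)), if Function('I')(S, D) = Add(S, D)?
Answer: 25290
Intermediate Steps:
Function('I')(S, D) = Add(D, S)
Add(Mul(Mul(-24, 31), -34), Function('I')(105, -111)) = Add(Mul(Mul(-24, 31), -34), Add(-111, 105)) = Add(Mul(-744, -34), -6) = Add(25296, -6) = 25290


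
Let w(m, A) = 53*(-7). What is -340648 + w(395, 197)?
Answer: -341019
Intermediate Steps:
w(m, A) = -371
-340648 + w(395, 197) = -340648 - 371 = -341019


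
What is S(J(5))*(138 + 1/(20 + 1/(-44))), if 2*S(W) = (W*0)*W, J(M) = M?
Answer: 0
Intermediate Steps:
S(W) = 0 (S(W) = ((W*0)*W)/2 = (0*W)/2 = (½)*0 = 0)
S(J(5))*(138 + 1/(20 + 1/(-44))) = 0*(138 + 1/(20 + 1/(-44))) = 0*(138 + 1/(20 - 1/44)) = 0*(138 + 1/(879/44)) = 0*(138 + 44/879) = 0*(121346/879) = 0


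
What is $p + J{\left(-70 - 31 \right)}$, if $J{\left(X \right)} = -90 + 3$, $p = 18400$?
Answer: $18313$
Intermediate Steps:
$J{\left(X \right)} = -87$
$p + J{\left(-70 - 31 \right)} = 18400 - 87 = 18313$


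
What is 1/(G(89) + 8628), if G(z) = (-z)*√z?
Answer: 8628/73737415 + 89*√89/73737415 ≈ 0.00012840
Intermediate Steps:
G(z) = -z^(3/2)
1/(G(89) + 8628) = 1/(-89^(3/2) + 8628) = 1/(-89*√89 + 8628) = 1/(8628 - 89*√89)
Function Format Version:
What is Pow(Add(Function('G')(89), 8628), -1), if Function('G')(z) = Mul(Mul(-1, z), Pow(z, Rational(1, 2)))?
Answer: Add(Rational(8628, 73737415), Mul(Rational(89, 73737415), Pow(89, Rational(1, 2)))) ≈ 0.00012840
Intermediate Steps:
Function('G')(z) = Mul(-1, Pow(z, Rational(3, 2)))
Pow(Add(Function('G')(89), 8628), -1) = Pow(Add(Mul(-1, Pow(89, Rational(3, 2))), 8628), -1) = Pow(Add(Mul(-1, Mul(89, Pow(89, Rational(1, 2)))), 8628), -1) = Pow(Add(Mul(-89, Pow(89, Rational(1, 2))), 8628), -1) = Pow(Add(8628, Mul(-89, Pow(89, Rational(1, 2)))), -1)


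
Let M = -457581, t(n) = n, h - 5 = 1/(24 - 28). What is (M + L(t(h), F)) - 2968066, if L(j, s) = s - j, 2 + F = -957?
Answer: -13706443/4 ≈ -3.4266e+6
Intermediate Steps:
h = 19/4 (h = 5 + 1/(24 - 28) = 5 + 1/(-4) = 5 - 1/4 = 19/4 ≈ 4.7500)
F = -959 (F = -2 - 957 = -959)
(M + L(t(h), F)) - 2968066 = (-457581 + (-959 - 1*19/4)) - 2968066 = (-457581 + (-959 - 19/4)) - 2968066 = (-457581 - 3855/4) - 2968066 = -1834179/4 - 2968066 = -13706443/4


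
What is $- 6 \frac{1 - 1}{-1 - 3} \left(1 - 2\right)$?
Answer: $0$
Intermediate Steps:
$- 6 \frac{1 - 1}{-1 - 3} \left(1 - 2\right) = - 6 \frac{0}{-4} \left(-1\right) = - 6 \cdot 0 \left(- \frac{1}{4}\right) \left(-1\right) = \left(-6\right) 0 \left(-1\right) = 0 \left(-1\right) = 0$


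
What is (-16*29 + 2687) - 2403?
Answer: -180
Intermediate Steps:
(-16*29 + 2687) - 2403 = (-464 + 2687) - 2403 = 2223 - 2403 = -180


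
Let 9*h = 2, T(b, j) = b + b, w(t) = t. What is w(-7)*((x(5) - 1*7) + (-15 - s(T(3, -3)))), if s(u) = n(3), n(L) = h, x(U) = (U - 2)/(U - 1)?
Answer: 5411/36 ≈ 150.31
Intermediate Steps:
T(b, j) = 2*b
x(U) = (-2 + U)/(-1 + U)
h = 2/9 (h = (⅑)*2 = 2/9 ≈ 0.22222)
n(L) = 2/9
s(u) = 2/9
w(-7)*((x(5) - 1*7) + (-15 - s(T(3, -3)))) = -7*(((-2 + 5)/(-1 + 5) - 1*7) + (-15 - 1*2/9)) = -7*((3/4 - 7) + (-15 - 2/9)) = -7*(((¼)*3 - 7) - 137/9) = -7*((¾ - 7) - 137/9) = -7*(-25/4 - 137/9) = -7*(-773/36) = 5411/36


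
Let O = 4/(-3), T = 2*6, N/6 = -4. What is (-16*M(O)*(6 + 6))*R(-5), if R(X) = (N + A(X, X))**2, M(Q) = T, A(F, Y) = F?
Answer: -1937664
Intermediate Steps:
N = -24 (N = 6*(-4) = -24)
T = 12
O = -4/3 (O = 4*(-1/3) = -4/3 ≈ -1.3333)
M(Q) = 12
R(X) = (-24 + X)**2
(-16*M(O)*(6 + 6))*R(-5) = (-192*(6 + 6))*(-24 - 5)**2 = -192*12*(-29)**2 = -16*144*841 = -2304*841 = -1937664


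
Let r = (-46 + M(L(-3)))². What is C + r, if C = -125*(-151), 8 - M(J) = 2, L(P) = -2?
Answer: 20475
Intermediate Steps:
M(J) = 6 (M(J) = 8 - 1*2 = 8 - 2 = 6)
C = 18875
r = 1600 (r = (-46 + 6)² = (-40)² = 1600)
C + r = 18875 + 1600 = 20475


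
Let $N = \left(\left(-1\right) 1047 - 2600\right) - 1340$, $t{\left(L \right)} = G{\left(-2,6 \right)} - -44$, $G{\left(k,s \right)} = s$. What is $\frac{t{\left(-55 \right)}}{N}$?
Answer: $- \frac{50}{4987} \approx -0.010026$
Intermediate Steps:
$t{\left(L \right)} = 50$ ($t{\left(L \right)} = 6 - -44 = 6 + 44 = 50$)
$N = -4987$ ($N = \left(-1047 - 2600\right) - 1340 = -3647 - 1340 = -4987$)
$\frac{t{\left(-55 \right)}}{N} = \frac{50}{-4987} = 50 \left(- \frac{1}{4987}\right) = - \frac{50}{4987}$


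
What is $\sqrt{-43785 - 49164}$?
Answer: $i \sqrt{92949} \approx 304.88 i$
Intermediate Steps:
$\sqrt{-43785 - 49164} = \sqrt{-92949} = i \sqrt{92949}$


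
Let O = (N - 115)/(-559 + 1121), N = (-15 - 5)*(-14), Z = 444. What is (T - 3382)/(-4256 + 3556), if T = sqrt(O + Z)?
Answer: 1691/350 - sqrt(140327466)/393400 ≈ 4.8013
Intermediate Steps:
N = 280 (N = -20*(-14) = 280)
O = 165/562 (O = (280 - 115)/(-559 + 1121) = 165/562 ≈ 0.29359)
T = sqrt(140327466)/562 (T = sqrt(165/562 + 444) = sqrt(249693/562) = sqrt(140327466)/562 ≈ 21.078)
(T - 3382)/(-4256 + 3556) = (sqrt(140327466)/562 - 3382)/(-4256 + 3556) = (-3382 + sqrt(140327466)/562)/(-700) = (-3382 + sqrt(140327466)/562)*(-1/700) = 1691/350 - sqrt(140327466)/393400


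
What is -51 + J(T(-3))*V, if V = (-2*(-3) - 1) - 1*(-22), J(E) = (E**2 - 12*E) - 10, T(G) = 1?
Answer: -618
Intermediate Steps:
J(E) = -10 + E**2 - 12*E
V = 27 (V = (6 - 1) + 22 = 5 + 22 = 27)
-51 + J(T(-3))*V = -51 + (-10 + 1**2 - 12*1)*27 = -51 + (-10 + 1 - 12)*27 = -51 - 21*27 = -51 - 567 = -618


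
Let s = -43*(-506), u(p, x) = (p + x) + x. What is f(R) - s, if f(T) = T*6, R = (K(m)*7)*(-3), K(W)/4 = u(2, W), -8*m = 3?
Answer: -22388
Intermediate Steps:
m = -3/8 (m = -⅛*3 = -3/8 ≈ -0.37500)
u(p, x) = p + 2*x
K(W) = 8 + 8*W (K(W) = 4*(2 + 2*W) = 8 + 8*W)
R = -105 (R = ((8 + 8*(-3/8))*7)*(-3) = ((8 - 3)*7)*(-3) = (5*7)*(-3) = 35*(-3) = -105)
f(T) = 6*T
s = 21758
f(R) - s = 6*(-105) - 1*21758 = -630 - 21758 = -22388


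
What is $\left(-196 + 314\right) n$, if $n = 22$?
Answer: $2596$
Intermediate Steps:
$\left(-196 + 314\right) n = \left(-196 + 314\right) 22 = 118 \cdot 22 = 2596$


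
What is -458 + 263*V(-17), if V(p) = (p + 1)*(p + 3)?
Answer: 58454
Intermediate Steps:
V(p) = (1 + p)*(3 + p)
-458 + 263*V(-17) = -458 + 263*(3 + (-17)² + 4*(-17)) = -458 + 263*(3 + 289 - 68) = -458 + 263*224 = -458 + 58912 = 58454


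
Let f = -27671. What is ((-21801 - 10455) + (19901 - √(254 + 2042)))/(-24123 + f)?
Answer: 12355/51794 + √574/25897 ≈ 0.23947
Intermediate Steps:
((-21801 - 10455) + (19901 - √(254 + 2042)))/(-24123 + f) = ((-21801 - 10455) + (19901 - √(254 + 2042)))/(-24123 - 27671) = (-32256 + (19901 - √2296))/(-51794) = (-32256 + (19901 - 2*√574))*(-1/51794) = (-12355 - 2*√574)*(-1/51794) = 12355/51794 + √574/25897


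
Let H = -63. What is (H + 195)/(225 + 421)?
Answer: 66/323 ≈ 0.20433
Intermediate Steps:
(H + 195)/(225 + 421) = (-63 + 195)/(225 + 421) = 132/646 = 132*(1/646) = 66/323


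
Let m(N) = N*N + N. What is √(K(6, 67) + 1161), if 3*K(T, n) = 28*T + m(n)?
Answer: √24621/3 ≈ 52.304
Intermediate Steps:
m(N) = N + N² (m(N) = N² + N = N + N²)
K(T, n) = 28*T/3 + n*(1 + n)/3 (K(T, n) = (28*T + n*(1 + n))/3 = 28*T/3 + n*(1 + n)/3)
√(K(6, 67) + 1161) = √(((28/3)*6 + (⅓)*67*(1 + 67)) + 1161) = √((56 + (⅓)*67*68) + 1161) = √((56 + 4556/3) + 1161) = √(4724/3 + 1161) = √(8207/3) = √24621/3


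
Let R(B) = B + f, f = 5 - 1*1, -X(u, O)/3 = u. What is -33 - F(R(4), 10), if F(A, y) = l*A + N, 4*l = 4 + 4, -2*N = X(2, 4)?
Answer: -52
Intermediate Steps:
X(u, O) = -3*u
N = 3 (N = -(-3)*2/2 = -1/2*(-6) = 3)
f = 4 (f = 5 - 1 = 4)
l = 2 (l = (4 + 4)/4 = (1/4)*8 = 2)
R(B) = 4 + B (R(B) = B + 4 = 4 + B)
F(A, y) = 3 + 2*A (F(A, y) = 2*A + 3 = 3 + 2*A)
-33 - F(R(4), 10) = -33 - (3 + 2*(4 + 4)) = -33 - (3 + 2*8) = -33 - (3 + 16) = -33 - 1*19 = -33 - 19 = -52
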